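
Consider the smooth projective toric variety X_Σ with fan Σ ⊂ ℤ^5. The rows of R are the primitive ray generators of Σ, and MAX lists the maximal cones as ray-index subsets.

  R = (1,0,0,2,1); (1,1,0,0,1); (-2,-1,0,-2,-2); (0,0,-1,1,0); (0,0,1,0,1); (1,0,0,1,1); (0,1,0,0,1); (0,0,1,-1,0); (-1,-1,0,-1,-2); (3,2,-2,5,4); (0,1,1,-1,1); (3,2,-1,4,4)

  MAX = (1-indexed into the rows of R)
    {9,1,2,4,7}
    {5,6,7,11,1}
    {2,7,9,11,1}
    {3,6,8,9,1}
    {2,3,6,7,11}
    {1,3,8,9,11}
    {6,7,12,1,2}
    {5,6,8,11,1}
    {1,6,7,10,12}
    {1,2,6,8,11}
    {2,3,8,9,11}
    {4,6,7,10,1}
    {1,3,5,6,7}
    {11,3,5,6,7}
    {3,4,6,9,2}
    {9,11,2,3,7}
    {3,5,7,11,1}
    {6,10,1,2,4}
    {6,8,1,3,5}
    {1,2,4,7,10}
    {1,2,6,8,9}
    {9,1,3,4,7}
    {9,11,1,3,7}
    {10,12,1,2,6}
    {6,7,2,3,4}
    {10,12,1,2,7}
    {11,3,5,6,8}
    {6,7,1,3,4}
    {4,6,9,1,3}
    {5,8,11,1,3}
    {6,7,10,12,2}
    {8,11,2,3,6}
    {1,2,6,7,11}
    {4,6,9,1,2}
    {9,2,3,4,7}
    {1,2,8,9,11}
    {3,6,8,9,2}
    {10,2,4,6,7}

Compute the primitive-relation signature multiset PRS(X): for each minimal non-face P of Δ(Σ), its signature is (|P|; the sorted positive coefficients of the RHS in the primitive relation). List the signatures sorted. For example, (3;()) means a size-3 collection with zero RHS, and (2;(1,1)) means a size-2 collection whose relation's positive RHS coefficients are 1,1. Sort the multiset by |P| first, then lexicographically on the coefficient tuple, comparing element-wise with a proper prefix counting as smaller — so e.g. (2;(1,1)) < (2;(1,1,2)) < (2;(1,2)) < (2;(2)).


Primitive collections (23):

  P={4,8}:  v_{4} + v_{8} = 0 — sig = (2;())
  P={4,11}:  v_{4} + v_{11} = v_{7} — sig = (2;(1))
  P={4,12}:  v_{4} + v_{12} = v_{10} — sig = (2;(1))
  P={7,8}:  v_{7} + v_{8} = v_{11} — sig = (2;(1))
  P={8,10}:  v_{8} + v_{10} = v_{12} — sig = (2;(1))
  P={2,5}:  v_{2} + v_{5} = v_{6} + v_{11} — sig = (2;(1,1))
  P={10,11}:  v_{10} + v_{11} = v_{7} + v_{12} — sig = (2;(1,1))
  P={3,12}:  v_{3} + v_{12} = v_{4} + v_{6} + v_{7} — sig = (2;(1,1,1))
  P={5,9}:  v_{5} + v_{9} = v_{1} + v_{3} + v_{8} — sig = (2;(1,1,1))
  P={9,12}:  v_{9} + v_{12} = v_{1} + v_{2} + v_{4} — sig = (2;(1,1,1))
  P={4,5}:  v_{4} + v_{5} = v_{1} + v_{3} + v_{6} + v_{7} — sig = (2;(1,1,1,1))
  P={8,12}:  v_{8} + v_{12} = v_{1} + v_{2} + v_{6} + v_{7} — sig = (2;(1,1,1,1))
  P={11,12}:  v_{11} + v_{12} = v_{1} + v_{2} + v_{6} + 2·v_{7} — sig = (2;(1,1,1,2))
  P={3,10}:  v_{3} + v_{10} = 2·v_{4} + v_{6} + v_{7} — sig = (2;(1,1,2))
  P={9,10}:  v_{9} + v_{10} = v_{1} + v_{2} + 2·v_{4} — sig = (2;(1,1,2))
  P={5,10}:  v_{5} + v_{10} = v_{1} + v_{4} + 2·v_{6} + 2·v_{7} — sig = (2;(1,1,2,2))
  P={5,12}:  v_{5} + v_{12} = v_{1} + 2·v_{6} + 2·v_{7} — sig = (2;(1,2,2))
  P={1,2,3}:  v_{1} + v_{2} + v_{3} = 0 — sig = (3;())
  P={6,7,9}:  v_{6} + v_{7} + v_{9} = 0 — sig = (3;())
  P={6,9,11}:  v_{6} + v_{9} + v_{11} = v_{8} — sig = (3;(1))
  P={1,3,6,11}:  v_{1} + v_{3} + v_{6} + v_{11} = v_{5} — sig = (4;(1))
  P={1,2,4,6,7}:  v_{1} + v_{2} + v_{4} + v_{6} + v_{7} = v_{12} — sig = (5;(1))
  P={1,2,6,7,10}:  v_{1} + v_{2} + v_{6} + v_{7} + v_{10} = 2·v_{12} — sig = (5;(2))

Sorted signature multiset PRS(X):
    (2;())
    (2;(1))
    (2;(1))
    (2;(1))
    (2;(1))
    (2;(1,1))
    (2;(1,1))
    (2;(1,1,1))
    (2;(1,1,1))
    (2;(1,1,1))
    (2;(1,1,1,1))
    (2;(1,1,1,1))
    (2;(1,1,1,2))
    (2;(1,1,2))
    (2;(1,1,2))
    (2;(1,1,2,2))
    (2;(1,2,2))
    (3;())
    (3;())
    (3;(1))
    (4;(1))
    (5;(1))
    (5;(2))


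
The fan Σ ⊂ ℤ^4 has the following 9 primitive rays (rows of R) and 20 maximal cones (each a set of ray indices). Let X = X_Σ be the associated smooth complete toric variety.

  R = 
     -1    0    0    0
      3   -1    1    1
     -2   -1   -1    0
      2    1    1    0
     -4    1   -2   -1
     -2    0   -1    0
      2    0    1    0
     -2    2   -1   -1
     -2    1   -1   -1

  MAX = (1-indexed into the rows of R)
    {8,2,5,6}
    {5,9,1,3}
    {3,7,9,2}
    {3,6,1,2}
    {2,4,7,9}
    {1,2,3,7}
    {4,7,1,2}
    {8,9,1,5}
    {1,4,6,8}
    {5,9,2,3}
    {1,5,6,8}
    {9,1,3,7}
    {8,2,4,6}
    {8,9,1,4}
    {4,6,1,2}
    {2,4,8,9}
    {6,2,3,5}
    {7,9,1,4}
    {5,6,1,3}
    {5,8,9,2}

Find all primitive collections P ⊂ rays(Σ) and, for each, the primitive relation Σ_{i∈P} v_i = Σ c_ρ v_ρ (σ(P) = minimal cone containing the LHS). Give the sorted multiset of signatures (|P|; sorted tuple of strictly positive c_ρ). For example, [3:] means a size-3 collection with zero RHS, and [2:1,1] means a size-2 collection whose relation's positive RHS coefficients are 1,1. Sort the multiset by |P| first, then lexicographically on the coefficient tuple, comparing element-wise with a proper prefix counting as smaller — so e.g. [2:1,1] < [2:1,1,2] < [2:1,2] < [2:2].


10 collections generate NE(X_Σ); each relation:

  • {3,4}:  v_{3} + v_{4} = 0 — sig = [2:]
  • {6,7}:  v_{6} + v_{7} = 0 — sig = [2:]
  • {3,8}:  v_{3} + v_{8} = v_{5} — sig = [2:1]
  • {4,5}:  v_{4} + v_{5} = v_{8} — sig = [2:1]
  • {5,7}:  v_{5} + v_{7} = v_{9} — sig = [2:1]
  • {6,9}:  v_{6} + v_{9} = v_{5} — sig = [2:1]
  • {7,8}:  v_{7} + v_{8} = v_{4} + v_{9} — sig = [2:1,1]
  • {1,2,9}:  v_{1} + v_{2} + v_{9} = 0 — sig = [3:]
  • {1,2,5}:  v_{1} + v_{2} + v_{5} = v_{6} — sig = [3:1]
  • {1,2,8}:  v_{1} + v_{2} + v_{8} = v_{4} + v_{6} — sig = [3:1,1]

Signatures (|P|; sorted positive RHS coefficients), sorted:
    |P|=2: 7 collections, coeffs (), (), (1), (1), (1), (1), (1,1)
    |P|=3: 3 collections, coeffs (), (1), (1,1)


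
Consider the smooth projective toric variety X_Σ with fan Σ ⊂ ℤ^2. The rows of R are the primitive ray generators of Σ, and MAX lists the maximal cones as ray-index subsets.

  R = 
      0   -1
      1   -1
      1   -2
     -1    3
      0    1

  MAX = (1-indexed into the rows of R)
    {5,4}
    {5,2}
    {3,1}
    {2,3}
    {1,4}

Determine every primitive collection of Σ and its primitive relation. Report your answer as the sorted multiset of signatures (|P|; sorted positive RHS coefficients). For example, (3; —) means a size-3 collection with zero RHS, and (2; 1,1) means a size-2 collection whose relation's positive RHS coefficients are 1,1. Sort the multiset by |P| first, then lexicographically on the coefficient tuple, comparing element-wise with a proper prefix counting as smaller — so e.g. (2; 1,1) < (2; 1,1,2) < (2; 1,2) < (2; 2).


Δ(Σ) — 5 vertices, 5 min non-faces:

  P = {1,5}:  v_{1} + v_{5} = 0  →  sig = (2; —)
  P = {1,2}:  v_{1} + v_{2} = v_{3}  →  sig = (2; 1)
  P = {3,4}:  v_{3} + v_{4} = v_{5}  →  sig = (2; 1)
  P = {3,5}:  v_{3} + v_{5} = v_{2}  →  sig = (2; 1)
  P = {2,4}:  v_{2} + v_{4} = 2·v_{5}  →  sig = (2; 2)

Signatures (|P|; sorted positive RHS coefficients), sorted:
{ (2; —),  (2; 1) ×3,  (2; 2) }


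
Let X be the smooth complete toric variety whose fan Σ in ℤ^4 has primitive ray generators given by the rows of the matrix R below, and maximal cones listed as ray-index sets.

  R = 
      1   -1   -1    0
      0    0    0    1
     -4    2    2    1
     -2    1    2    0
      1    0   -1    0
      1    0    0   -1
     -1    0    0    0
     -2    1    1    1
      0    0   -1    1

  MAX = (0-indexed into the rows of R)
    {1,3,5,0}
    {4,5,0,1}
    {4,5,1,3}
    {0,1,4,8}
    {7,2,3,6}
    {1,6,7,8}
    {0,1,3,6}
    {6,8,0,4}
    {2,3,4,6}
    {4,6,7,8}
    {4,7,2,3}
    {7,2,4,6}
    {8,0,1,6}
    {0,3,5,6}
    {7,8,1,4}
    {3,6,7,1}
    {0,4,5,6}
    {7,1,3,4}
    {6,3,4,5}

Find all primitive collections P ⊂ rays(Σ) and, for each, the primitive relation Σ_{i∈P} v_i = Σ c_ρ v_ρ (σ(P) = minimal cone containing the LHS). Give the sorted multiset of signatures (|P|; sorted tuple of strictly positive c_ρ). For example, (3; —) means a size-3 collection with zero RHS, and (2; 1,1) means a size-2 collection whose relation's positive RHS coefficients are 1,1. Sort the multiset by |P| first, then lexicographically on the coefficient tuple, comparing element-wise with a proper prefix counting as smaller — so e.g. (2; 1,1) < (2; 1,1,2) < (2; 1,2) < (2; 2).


|primitive collections| = 12. Relations:

  {3,8}:  v_{3} + v_{8} = v_{7}  so sig = (2; 1)
  {5,8}:  v_{5} + v_{8} = v_{4}  so sig = (2; 1)
  {0,2}:  v_{0} + v_{2} = v_{6} + v_{7}  so sig = (2; 1,1)
  {0,7}:  v_{0} + v_{7} = v_{1} + v_{6}  so sig = (2; 1,1)
  {5,7}:  v_{5} + v_{7} = v_{3} + v_{4}  so sig = (2; 1,1)
  {2,8}:  v_{2} + v_{8} = v_{4} + v_{6} + 2·v_{7}  so sig = (2; 1,1,2)
  {2,5}:  v_{2} + v_{5} = 2·v_{3} + 2·v_{4} + v_{6}  so sig = (2; 1,2,2)
  {1,2}:  v_{1} + v_{2} = 2·v_{7}  so sig = (2; 2)
  {0,3,4}:  v_{0} + v_{3} + v_{4} = 0  so sig = (3; —)
  {1,5,6}:  v_{1} + v_{5} + v_{6} = 0  so sig = (3; —)
  {1,4,6}:  v_{1} + v_{4} + v_{6} = v_{8}  so sig = (3; 1)
  {3,4,6,7}:  v_{3} + v_{4} + v_{6} + v_{7} = v_{2}  so sig = (4; 1)

so the primitive-relation signature multiset is
[(2; 1), (2; 1), (2; 1,1), (2; 1,1), (2; 1,1), (2; 1,1,2), (2; 1,2,2), (2; 2), (3; —), (3; —), (3; 1), (4; 1)]


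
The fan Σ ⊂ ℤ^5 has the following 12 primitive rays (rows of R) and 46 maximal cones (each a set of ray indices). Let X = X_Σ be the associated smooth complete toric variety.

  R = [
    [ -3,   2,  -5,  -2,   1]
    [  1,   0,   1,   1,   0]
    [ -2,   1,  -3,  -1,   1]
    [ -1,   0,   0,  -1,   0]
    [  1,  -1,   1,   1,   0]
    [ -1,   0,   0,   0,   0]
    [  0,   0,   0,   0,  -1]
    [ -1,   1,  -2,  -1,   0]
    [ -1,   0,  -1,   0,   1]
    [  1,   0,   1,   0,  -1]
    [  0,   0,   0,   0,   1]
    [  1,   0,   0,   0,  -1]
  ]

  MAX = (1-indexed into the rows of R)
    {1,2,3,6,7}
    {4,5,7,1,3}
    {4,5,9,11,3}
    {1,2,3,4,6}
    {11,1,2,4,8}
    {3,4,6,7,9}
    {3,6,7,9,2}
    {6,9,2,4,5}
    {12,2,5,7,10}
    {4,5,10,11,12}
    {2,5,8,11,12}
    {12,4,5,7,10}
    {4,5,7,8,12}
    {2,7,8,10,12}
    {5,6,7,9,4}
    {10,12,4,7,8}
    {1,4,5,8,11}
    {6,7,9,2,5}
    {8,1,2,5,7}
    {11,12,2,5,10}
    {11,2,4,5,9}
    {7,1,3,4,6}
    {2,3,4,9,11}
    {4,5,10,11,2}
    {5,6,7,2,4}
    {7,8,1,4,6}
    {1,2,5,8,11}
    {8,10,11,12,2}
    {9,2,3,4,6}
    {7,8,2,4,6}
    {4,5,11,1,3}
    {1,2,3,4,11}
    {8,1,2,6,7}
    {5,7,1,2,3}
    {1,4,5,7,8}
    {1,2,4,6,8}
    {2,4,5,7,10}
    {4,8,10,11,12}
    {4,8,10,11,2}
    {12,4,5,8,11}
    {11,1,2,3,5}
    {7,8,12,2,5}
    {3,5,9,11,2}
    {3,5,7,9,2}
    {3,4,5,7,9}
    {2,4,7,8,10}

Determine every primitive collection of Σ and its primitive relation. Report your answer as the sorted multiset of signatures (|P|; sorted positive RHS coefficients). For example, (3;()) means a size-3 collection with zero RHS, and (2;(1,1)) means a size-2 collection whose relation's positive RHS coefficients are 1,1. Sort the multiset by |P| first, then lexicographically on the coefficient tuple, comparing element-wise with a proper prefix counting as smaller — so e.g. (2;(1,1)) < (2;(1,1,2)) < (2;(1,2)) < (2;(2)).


24 collections generate NE(X_Σ); each relation:

  P={7,11}:  v_{7} + v_{11} = 0  so sig = (2;())
  P={9,10}:  v_{9} + v_{10} = 0  so sig = (2;())
  P={3,8}:  v_{3} + v_{8} = v_{1}  so sig = (2;(1))
  P={3,10}:  v_{3} + v_{10} = v_{8}  so sig = (2;(1))
  P={6,12}:  v_{6} + v_{12} = v_{7}  so sig = (2;(1))
  P={8,9}:  v_{8} + v_{9} = v_{3}  so sig = (2;(1))
  P={9,12}:  v_{9} + v_{12} = v_{5} + v_{8}  so sig = (2;(1,1))
  P={6,10}:  v_{6} + v_{10} = v_{2} + v_{4} + v_{7}  so sig = (2;(1,1,1))
  P={6,11}:  v_{6} + v_{11} = v_{2} + v_{4} + v_{9}  so sig = (2;(1,1,1))
  P={3,12}:  v_{3} + v_{12} = v_{5} + 2·v_{8}  so sig = (2;(1,2))
  P={1,12}:  v_{1} + v_{12} = v_{5} + 3·v_{8}  so sig = (2;(1,3))
  P={1,9}:  v_{1} + v_{9} = 2·v_{3}  so sig = (2;(2))
  P={1,10}:  v_{1} + v_{10} = 2·v_{8}  so sig = (2;(2))
  P={2,4,12}:  v_{2} + v_{4} + v_{12} = v_{10}  so sig = (3;(1))
  P={5,8,10}:  v_{5} + v_{8} + v_{10} = v_{12}  so sig = (3;(1))
  P={5,6,8}:  v_{5} + v_{6} + v_{8} = v_{7} + v_{9}  so sig = (3;(1,1))
  P={1,5,6}:  v_{1} + v_{5} + v_{6} = v_{3} + v_{7} + v_{9}  so sig = (3;(1,1,1))
  P={3,5,6}:  v_{3} + v_{5} + v_{6} = v_{7} + 2·v_{9}  so sig = (3;(1,2))
  P={2,4,5,8}:  v_{2} + v_{4} + v_{5} + v_{8} = 0  so sig = (4;())
  P={1,2,4,5}:  v_{1} + v_{2} + v_{4} + v_{5} = v_{3}  so sig = (4;(1))
  P={2,3,4,5}:  v_{2} + v_{3} + v_{4} + v_{5} = v_{9}  so sig = (4;(1))
  P={2,4,7,9}:  v_{2} + v_{4} + v_{7} + v_{9} = v_{6}  so sig = (4;(1))
  P={2,3,4,7}:  v_{2} + v_{3} + v_{4} + v_{7} = v_{6} + v_{8}  so sig = (4;(1,1))
  P={1,2,4,7}:  v_{1} + v_{2} + v_{4} + v_{7} = v_{6} + 2·v_{8}  so sig = (4;(1,2))

so the primitive-relation signature multiset is
[(2;()), (2;()), (2;(1)), (2;(1)), (2;(1)), (2;(1)), (2;(1,1)), (2;(1,1,1)), (2;(1,1,1)), (2;(1,2)), (2;(1,3)), (2;(2)), (2;(2)), (3;(1)), (3;(1)), (3;(1,1)), (3;(1,1,1)), (3;(1,2)), (4;()), (4;(1)), (4;(1)), (4;(1)), (4;(1,1)), (4;(1,2))]


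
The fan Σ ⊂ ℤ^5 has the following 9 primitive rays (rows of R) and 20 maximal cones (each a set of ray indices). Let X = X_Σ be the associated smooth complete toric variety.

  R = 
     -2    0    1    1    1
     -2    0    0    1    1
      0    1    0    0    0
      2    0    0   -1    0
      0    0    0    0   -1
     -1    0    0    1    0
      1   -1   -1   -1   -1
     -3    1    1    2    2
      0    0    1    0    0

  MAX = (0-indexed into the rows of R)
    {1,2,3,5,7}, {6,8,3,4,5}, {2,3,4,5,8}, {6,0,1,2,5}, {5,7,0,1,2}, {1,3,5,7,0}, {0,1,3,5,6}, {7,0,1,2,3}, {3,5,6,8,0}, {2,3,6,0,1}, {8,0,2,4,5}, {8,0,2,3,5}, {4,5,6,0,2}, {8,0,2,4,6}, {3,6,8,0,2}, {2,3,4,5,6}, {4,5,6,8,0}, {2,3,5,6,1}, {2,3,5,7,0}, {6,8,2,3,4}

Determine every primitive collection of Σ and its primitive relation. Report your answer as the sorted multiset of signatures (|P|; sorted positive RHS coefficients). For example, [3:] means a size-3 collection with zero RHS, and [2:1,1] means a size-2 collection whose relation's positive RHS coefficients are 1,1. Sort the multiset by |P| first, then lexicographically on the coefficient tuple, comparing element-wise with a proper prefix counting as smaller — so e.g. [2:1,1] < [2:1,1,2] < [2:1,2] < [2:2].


|primitive collections| = 9. Relations:

  • {1,8}:  v_{1} + v_{8} = v_{0} — sig = [2:1]
  • {6,7}:  v_{6} + v_{7} = v_{1} — sig = [2:1]
  • {4,7}:  v_{4} + v_{7} = v_{0} + v_{2} + v_{5} — sig = [2:1,1,1]
  • {1,4}:  v_{1} + v_{4} = v_{0} + v_{2} + v_{5} + v_{6} — sig = [2:1,1,1,1]
  • {7,8}:  v_{7} + v_{8} = 2·v_{0} + v_{2} + v_{3} + v_{5} — sig = [2:1,1,1,2]
  • {0,3,4}:  v_{0} + v_{3} + v_{4} = v_{8} — sig = [3:1]
  • {2,5,6,8}:  v_{2} + v_{5} + v_{6} + v_{8} = v_{4} — sig = [4:1]
  • {0,2,3,5,6}:  v_{0} + v_{2} + v_{3} + v_{5} + v_{6} = 0 — sig = [5:]
  • {0,1,2,3,5}:  v_{0} + v_{1} + v_{2} + v_{3} + v_{5} = v_{7} — sig = [5:1]

so the primitive-relation signature multiset is
[[2:1], [2:1], [2:1,1,1], [2:1,1,1,1], [2:1,1,1,2], [3:1], [4:1], [5:], [5:1]]


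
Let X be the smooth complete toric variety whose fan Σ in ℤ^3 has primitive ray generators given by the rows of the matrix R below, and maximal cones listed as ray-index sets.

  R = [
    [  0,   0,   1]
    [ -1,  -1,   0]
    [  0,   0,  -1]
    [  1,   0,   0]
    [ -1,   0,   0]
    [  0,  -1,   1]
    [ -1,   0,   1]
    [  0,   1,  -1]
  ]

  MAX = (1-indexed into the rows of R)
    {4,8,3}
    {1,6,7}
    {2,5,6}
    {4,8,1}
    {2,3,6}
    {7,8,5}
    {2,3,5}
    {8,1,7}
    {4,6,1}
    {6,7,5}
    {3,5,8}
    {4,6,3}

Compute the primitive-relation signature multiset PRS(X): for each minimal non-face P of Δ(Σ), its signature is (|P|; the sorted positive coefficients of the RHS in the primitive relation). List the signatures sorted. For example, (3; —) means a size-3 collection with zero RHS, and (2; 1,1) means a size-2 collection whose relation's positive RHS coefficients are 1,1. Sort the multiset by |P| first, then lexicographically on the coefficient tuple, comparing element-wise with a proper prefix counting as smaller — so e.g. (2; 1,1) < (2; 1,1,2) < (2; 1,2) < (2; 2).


11 collections generate NE(X_Σ); each relation:

  P = {1,3}:  v_{1} + v_{3} = 0  →  sig = (2; —)
  P = {4,5}:  v_{4} + v_{5} = 0  →  sig = (2; —)
  P = {6,8}:  v_{6} + v_{8} = 0  →  sig = (2; —)
  P = {1,5}:  v_{1} + v_{5} = v_{7}  →  sig = (2; 1)
  P = {3,7}:  v_{3} + v_{7} = v_{5}  →  sig = (2; 1)
  P = {4,7}:  v_{4} + v_{7} = v_{1}  →  sig = (2; 1)
  P = {1,2}:  v_{1} + v_{2} = v_{5} + v_{6}  →  sig = (2; 1,1)
  P = {2,4}:  v_{2} + v_{4} = v_{3} + v_{6}  →  sig = (2; 1,1)
  P = {2,8}:  v_{2} + v_{8} = v_{3} + v_{5}  →  sig = (2; 1,1)
  P = {2,7}:  v_{2} + v_{7} = 2·v_{5} + v_{6}  →  sig = (2; 1,2)
  P = {3,5,6}:  v_{3} + v_{5} + v_{6} = v_{2}  →  sig = (3; 1)

Sorted signature multiset PRS(X):
    (2; —)
    (2; —)
    (2; —)
    (2; 1)
    (2; 1)
    (2; 1)
    (2; 1,1)
    (2; 1,1)
    (2; 1,1)
    (2; 1,2)
    (3; 1)


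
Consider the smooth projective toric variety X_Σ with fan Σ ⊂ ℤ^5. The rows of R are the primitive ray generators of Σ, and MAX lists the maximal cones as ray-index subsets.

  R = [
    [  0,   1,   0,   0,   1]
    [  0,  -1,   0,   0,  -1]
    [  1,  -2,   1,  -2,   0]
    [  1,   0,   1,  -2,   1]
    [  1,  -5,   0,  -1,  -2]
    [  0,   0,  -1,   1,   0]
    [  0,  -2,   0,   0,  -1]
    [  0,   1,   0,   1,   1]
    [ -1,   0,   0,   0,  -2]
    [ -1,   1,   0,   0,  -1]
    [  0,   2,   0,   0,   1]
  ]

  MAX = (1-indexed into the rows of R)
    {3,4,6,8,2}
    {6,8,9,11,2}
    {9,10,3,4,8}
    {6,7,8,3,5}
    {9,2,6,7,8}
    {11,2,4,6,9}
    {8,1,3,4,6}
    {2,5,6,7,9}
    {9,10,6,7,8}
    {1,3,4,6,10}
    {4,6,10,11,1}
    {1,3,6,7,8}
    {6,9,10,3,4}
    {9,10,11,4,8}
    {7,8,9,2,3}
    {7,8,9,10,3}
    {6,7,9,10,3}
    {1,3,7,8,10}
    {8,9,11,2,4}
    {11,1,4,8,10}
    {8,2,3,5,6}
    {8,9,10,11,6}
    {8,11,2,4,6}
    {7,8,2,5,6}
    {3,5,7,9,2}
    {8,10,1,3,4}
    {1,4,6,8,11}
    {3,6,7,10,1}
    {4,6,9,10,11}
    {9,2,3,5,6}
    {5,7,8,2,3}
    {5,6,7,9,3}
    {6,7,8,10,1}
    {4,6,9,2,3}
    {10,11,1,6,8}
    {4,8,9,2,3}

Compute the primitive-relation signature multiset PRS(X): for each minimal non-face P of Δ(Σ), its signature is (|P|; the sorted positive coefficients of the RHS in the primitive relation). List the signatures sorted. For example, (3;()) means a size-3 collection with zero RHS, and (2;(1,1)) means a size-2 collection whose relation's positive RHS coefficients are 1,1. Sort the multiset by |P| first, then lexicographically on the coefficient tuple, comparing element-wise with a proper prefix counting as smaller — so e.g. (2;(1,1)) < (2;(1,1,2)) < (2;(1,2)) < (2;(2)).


16 minimal non-faces of Δ(Σ) (on 11 rays):

  {1,2}:  v_{1} + v_{2} = 0  →  sig = (2;())
  {7,11}:  v_{7} + v_{11} = 0  →  sig = (2;())
  {1,9}:  v_{1} + v_{9} = v_{10}  →  sig = (2;(1))
  {2,10}:  v_{2} + v_{10} = v_{9}  →  sig = (2;(1))
  {3,11}:  v_{3} + v_{11} = v_{4}  →  sig = (2;(1))
  {4,7}:  v_{4} + v_{7} = v_{3}  →  sig = (2;(1))
  {1,5}:  v_{1} + v_{5} = v_{3} + v_{6} + v_{7}  →  sig = (2;(1,1,1))
  {5,11}:  v_{5} + v_{11} = v_{2} + v_{3} + v_{6}  →  sig = (2;(1,1,1))
  {5,10}:  v_{5} + v_{10} = v_{3} + v_{6} + v_{7} + v_{9}  →  sig = (2;(1,1,1,1))
  {4,5}:  v_{4} + v_{5} = v_{2} + 2·v_{3} + v_{6}  →  sig = (2;(1,1,2))
  {5,8,9}:  v_{5} + v_{8} + v_{9} = 2·v_{2} + v_{7}  →  sig = (3;(1,2))
  {3,6,8,10}:  v_{3} + v_{6} + v_{8} + v_{10} = 0  →  sig = (4;())
  {2,3,6,7}:  v_{2} + v_{3} + v_{6} + v_{7} = v_{5}  →  sig = (4;(1))
  {3,6,8,9}:  v_{3} + v_{6} + v_{8} + v_{9} = v_{2}  →  sig = (4;(1))
  {4,6,8,10}:  v_{4} + v_{6} + v_{8} + v_{10} = v_{11}  →  sig = (4;(1))
  {4,6,8,9}:  v_{4} + v_{6} + v_{8} + v_{9} = v_{2} + v_{11}  →  sig = (4;(1,1))

Signatures (|P|; sorted positive RHS coefficients), sorted:
    |P|=2: 10 collections, coeffs (), (), (1), (1), (1), (1), (1,1,1), (1,1,1), (1,1,1,1), (1,1,2)
    |P|=3: 1 collection, coeffs (1,2)
    |P|=4: 5 collections, coeffs (), (1), (1), (1), (1,1)


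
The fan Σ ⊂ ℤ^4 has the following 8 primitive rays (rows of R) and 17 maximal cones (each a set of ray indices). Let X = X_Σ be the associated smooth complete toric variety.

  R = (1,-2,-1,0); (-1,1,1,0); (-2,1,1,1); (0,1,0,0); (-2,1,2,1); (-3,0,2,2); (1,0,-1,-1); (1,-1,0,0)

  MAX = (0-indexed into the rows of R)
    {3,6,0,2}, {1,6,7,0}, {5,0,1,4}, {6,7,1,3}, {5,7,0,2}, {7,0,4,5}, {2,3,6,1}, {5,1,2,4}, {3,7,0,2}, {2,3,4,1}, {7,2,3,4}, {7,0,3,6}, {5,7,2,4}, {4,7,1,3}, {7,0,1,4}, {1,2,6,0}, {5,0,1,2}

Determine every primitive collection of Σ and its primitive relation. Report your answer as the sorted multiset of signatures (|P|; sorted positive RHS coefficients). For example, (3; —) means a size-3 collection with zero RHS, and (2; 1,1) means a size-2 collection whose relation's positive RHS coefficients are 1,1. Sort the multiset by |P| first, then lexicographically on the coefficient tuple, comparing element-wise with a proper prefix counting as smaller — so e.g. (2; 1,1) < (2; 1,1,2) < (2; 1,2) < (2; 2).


Σ has 9 primitive collections:

  • {4,6}:  v_{4} + v_{6} = v_{1} ; sig = (2; 1)
  • {5,6}:  v_{5} + v_{6} = v_{0} + v_{1} + v_{2} ; sig = (2; 1,1,1)
  • {3,5}:  v_{3} + v_{5} = 2·v_{2} + v_{7} ; sig = (2; 1,2)
  • {0,1,3}:  v_{0} + v_{1} + v_{3} = 0 ; sig = (3; —)
  • {2,6,7}:  v_{2} + v_{6} + v_{7} = 0 ; sig = (3; —)
  • {0,2,4}:  v_{0} + v_{2} + v_{4} = v_{5} ; sig = (3; 1)
  • {1,2,7}:  v_{1} + v_{2} + v_{7} = v_{4} ; sig = (3; 1)
  • {0,3,4}:  v_{0} + v_{3} + v_{4} = v_{2} + v_{7} ; sig = (3; 1,1)
  • {1,5,7}:  v_{1} + v_{5} + v_{7} = v_{0} + 2·v_{4} ; sig = (3; 1,2)

Sorted signature multiset PRS(X):
{ (2; 1),  (2; 1,1,1),  (2; 1,2),  (3; —) ×2,  (3; 1) ×2,  (3; 1,1),  (3; 1,2) }


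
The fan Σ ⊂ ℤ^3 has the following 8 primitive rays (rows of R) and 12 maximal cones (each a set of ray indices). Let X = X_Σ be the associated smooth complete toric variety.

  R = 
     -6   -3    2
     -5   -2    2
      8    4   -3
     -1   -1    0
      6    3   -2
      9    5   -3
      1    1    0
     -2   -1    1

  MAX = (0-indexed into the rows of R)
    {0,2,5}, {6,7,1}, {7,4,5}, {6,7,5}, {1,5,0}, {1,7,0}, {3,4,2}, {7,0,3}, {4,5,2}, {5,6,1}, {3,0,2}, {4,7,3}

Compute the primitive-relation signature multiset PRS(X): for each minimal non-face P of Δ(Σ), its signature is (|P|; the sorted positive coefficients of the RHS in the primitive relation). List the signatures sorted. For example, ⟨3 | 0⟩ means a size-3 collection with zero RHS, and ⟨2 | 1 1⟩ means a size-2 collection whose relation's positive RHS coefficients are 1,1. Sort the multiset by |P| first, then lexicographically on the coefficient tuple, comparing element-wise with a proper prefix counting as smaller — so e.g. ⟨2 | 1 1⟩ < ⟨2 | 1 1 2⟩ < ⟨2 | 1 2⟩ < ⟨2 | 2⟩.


12 minimal non-faces of Δ(Σ) (on 8 rays):

  {0,4}:  v_{0} + v_{4} = 0  so sig = ⟨2 | 0⟩
  {3,6}:  v_{3} + v_{6} = 0  so sig = ⟨2 | 0⟩
  {0,6}:  v_{0} + v_{6} = v_{1}  so sig = ⟨2 | 1⟩
  {1,3}:  v_{1} + v_{3} = v_{0}  so sig = ⟨2 | 1⟩
  {1,4}:  v_{1} + v_{4} = v_{6}  so sig = ⟨2 | 1⟩
  {2,6}:  v_{2} + v_{6} = v_{5}  so sig = ⟨2 | 1⟩
  {2,7}:  v_{2} + v_{7} = v_{4}  so sig = ⟨2 | 1⟩
  {3,5}:  v_{3} + v_{5} = v_{2}  so sig = ⟨2 | 1⟩
  {1,2}:  v_{1} + v_{2} = v_{0} + v_{5}  so sig = ⟨2 | 1 1⟩
  {4,6}:  v_{4} + v_{6} = v_{5} + v_{7}  so sig = ⟨2 | 1 1⟩
  {0,5,7}:  v_{0} + v_{5} + v_{7} = v_{6}  so sig = ⟨3 | 1⟩
  {1,5,7}:  v_{1} + v_{5} + v_{7} = 2·v_{6}  so sig = ⟨3 | 2⟩

Signatures (|P|; sorted positive RHS coefficients), sorted:
    ⟨2 | 0⟩
    ⟨2 | 0⟩
    ⟨2 | 1⟩
    ⟨2 | 1⟩
    ⟨2 | 1⟩
    ⟨2 | 1⟩
    ⟨2 | 1⟩
    ⟨2 | 1⟩
    ⟨2 | 1 1⟩
    ⟨2 | 1 1⟩
    ⟨3 | 1⟩
    ⟨3 | 2⟩


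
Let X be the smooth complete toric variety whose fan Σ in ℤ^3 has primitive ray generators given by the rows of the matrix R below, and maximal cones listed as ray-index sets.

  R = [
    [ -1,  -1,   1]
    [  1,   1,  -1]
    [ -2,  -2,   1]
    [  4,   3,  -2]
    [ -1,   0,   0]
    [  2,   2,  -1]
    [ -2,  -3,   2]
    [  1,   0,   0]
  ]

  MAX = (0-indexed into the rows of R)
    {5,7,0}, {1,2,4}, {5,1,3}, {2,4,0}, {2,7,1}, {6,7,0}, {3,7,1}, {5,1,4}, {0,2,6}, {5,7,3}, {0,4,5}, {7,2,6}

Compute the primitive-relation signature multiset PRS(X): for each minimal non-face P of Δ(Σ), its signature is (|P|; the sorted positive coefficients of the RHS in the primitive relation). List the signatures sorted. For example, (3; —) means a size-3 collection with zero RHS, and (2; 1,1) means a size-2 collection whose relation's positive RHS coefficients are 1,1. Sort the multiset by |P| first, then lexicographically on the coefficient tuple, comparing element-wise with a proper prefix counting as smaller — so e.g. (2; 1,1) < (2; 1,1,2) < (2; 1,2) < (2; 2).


Minimal non-faces — 12 found among 8 rays, 12 max cones:

  P={0,1}:  v_{0} + v_{1} = 0  ⇒ sig = (2; —)
  P={2,5}:  v_{2} + v_{5} = 0  ⇒ sig = (2; —)
  P={4,7}:  v_{4} + v_{7} = 0  ⇒ sig = (2; —)
  P={0,3}:  v_{0} + v_{3} = v_{5} + v_{7}  ⇒ sig = (2; 1,1)
  P={1,6}:  v_{1} + v_{6} = v_{2} + v_{7}  ⇒ sig = (2; 1,1)
  P={2,3}:  v_{2} + v_{3} = v_{1} + v_{7}  ⇒ sig = (2; 1,1)
  P={3,4}:  v_{3} + v_{4} = v_{1} + v_{5}  ⇒ sig = (2; 1,1)
  P={4,6}:  v_{4} + v_{6} = v_{0} + v_{2}  ⇒ sig = (2; 1,1)
  P={5,6}:  v_{5} + v_{6} = v_{0} + v_{7}  ⇒ sig = (2; 1,1)
  P={3,6}:  v_{3} + v_{6} = 2·v_{7}  ⇒ sig = (2; 2)
  P={0,2,7}:  v_{0} + v_{2} + v_{7} = v_{6}  ⇒ sig = (3; 1)
  P={1,5,7}:  v_{1} + v_{5} + v_{7} = v_{3}  ⇒ sig = (3; 1)

so the primitive-relation signature multiset is
    (2; —)
    (2; —)
    (2; —)
    (2; 1,1)
    (2; 1,1)
    (2; 1,1)
    (2; 1,1)
    (2; 1,1)
    (2; 1,1)
    (2; 2)
    (3; 1)
    (3; 1)


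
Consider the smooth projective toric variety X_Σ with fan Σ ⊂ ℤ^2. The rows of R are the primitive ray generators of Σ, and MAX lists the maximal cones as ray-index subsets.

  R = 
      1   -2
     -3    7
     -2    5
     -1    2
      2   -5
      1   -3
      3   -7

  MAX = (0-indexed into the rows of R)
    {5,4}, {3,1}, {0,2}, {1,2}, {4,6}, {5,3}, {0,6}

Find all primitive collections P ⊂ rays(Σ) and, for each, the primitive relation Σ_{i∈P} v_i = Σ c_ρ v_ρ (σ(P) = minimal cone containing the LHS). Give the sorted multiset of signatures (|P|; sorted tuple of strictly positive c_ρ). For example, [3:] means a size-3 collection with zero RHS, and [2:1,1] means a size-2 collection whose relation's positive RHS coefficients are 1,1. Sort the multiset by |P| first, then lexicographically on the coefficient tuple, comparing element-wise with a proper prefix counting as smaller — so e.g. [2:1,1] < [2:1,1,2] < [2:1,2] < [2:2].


14 minimal non-faces of Δ(Σ) (on 7 rays):

  P = {0,3}:  v_{0} + v_{3} = 0 — sig = [2:]
  P = {1,6}:  v_{1} + v_{6} = 0 — sig = [2:]
  P = {2,4}:  v_{2} + v_{4} = 0 — sig = [2:]
  P = {0,1}:  v_{0} + v_{1} = v_{2} — sig = [2:1]
  P = {0,4}:  v_{0} + v_{4} = v_{6} — sig = [2:1]
  P = {0,5}:  v_{0} + v_{5} = v_{4} — sig = [2:1]
  P = {1,4}:  v_{1} + v_{4} = v_{3} — sig = [2:1]
  P = {2,3}:  v_{2} + v_{3} = v_{1} — sig = [2:1]
  P = {2,5}:  v_{2} + v_{5} = v_{3} — sig = [2:1]
  P = {2,6}:  v_{2} + v_{6} = v_{0} — sig = [2:1]
  P = {3,4}:  v_{3} + v_{4} = v_{5} — sig = [2:1]
  P = {3,6}:  v_{3} + v_{6} = v_{4} — sig = [2:1]
  P = {1,5}:  v_{1} + v_{5} = 2·v_{3} — sig = [2:2]
  P = {5,6}:  v_{5} + v_{6} = 2·v_{4} — sig = [2:2]

so the primitive-relation signature multiset is
{ [2:] ×3,  [2:1] ×9,  [2:2] ×2 }


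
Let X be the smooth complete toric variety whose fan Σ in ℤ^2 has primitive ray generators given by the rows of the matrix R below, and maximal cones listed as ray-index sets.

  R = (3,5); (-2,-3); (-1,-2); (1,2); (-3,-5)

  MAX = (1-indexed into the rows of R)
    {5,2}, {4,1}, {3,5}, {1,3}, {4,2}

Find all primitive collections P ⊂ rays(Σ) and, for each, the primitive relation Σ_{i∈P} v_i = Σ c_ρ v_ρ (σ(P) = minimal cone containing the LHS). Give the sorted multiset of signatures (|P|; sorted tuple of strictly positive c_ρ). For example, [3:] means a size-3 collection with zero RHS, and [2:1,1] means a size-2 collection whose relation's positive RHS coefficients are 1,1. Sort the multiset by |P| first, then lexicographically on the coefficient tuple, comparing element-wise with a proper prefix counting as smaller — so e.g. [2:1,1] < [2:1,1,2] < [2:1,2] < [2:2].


Primitive collections (5):

  P={1,5}:  v_{1} + v_{5} = 0 ; sig = [2:]
  P={3,4}:  v_{3} + v_{4} = 0 ; sig = [2:]
  P={1,2}:  v_{1} + v_{2} = v_{4} ; sig = [2:1]
  P={2,3}:  v_{2} + v_{3} = v_{5} ; sig = [2:1]
  P={4,5}:  v_{4} + v_{5} = v_{2} ; sig = [2:1]

Signatures (|P|; sorted positive RHS coefficients), sorted:
{ [2:] ×2,  [2:1] ×3 }


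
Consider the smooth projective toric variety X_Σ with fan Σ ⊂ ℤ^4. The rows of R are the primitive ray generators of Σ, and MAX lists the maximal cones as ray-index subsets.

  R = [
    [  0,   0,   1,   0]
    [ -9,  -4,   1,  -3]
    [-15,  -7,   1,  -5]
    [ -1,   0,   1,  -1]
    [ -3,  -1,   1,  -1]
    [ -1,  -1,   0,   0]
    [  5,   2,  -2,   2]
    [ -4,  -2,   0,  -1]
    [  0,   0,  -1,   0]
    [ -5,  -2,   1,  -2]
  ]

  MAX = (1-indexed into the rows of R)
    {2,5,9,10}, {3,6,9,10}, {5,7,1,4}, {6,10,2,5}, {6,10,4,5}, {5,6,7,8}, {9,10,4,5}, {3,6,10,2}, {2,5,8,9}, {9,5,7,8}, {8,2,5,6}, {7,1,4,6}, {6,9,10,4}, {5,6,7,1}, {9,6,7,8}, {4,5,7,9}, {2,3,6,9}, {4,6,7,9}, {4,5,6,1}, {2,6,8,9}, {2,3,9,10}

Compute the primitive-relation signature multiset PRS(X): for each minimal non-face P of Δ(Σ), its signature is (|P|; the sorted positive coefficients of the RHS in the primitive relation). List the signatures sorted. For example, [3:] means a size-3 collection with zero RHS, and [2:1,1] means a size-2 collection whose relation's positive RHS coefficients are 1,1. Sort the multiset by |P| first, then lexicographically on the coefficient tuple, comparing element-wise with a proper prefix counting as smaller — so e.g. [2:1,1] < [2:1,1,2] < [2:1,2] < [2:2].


The 17 primitive collections of Σ (r=10, n=4):

  • {1,9}:  v_{1} + v_{9} = 0 — sig = [2:]
  • {4,8}:  v_{4} + v_{8} = v_{10} — sig = [2:1]
  • {7,10}:  v_{7} + v_{10} = v_{9} — sig = [2:1]
  • {8,10}:  v_{8} + v_{10} = v_{2} — sig = [2:1]
  • {1,8}:  v_{1} + v_{8} = v_{5} + v_{6} — sig = [2:1,1]
  • {2,7}:  v_{2} + v_{7} = v_{8} + v_{9} — sig = [2:1,1]
  • {1,2}:  v_{1} + v_{2} = v_{5} + v_{6} + v_{10} — sig = [2:1,1,1]
  • {1,3}:  v_{1} + v_{3} = v_{2} + v_{6} + v_{10} — sig = [2:1,1,1]
  • {1,10}:  v_{1} + v_{10} = v_{4} + v_{5} + v_{6} — sig = [2:1,1,1]
  • {3,7}:  v_{3} + v_{7} = v_{2} + v_{6} + 2·v_{9} — sig = [2:1,1,2]
  • {3,8}:  v_{3} + v_{8} = 2·v_{2} + v_{6} + v_{9} — sig = [2:1,1,2]
  • {3,4}:  v_{3} + v_{4} = v_{6} + v_{9} + 3·v_{10} — sig = [2:1,1,3]
  • {2,4}:  v_{2} + v_{4} = 2·v_{10} — sig = [2:2]
  • {3,5}:  v_{3} + v_{5} = 2·v_{2} — sig = [2:2]
  • {5,6,9}:  v_{5} + v_{6} + v_{9} = v_{8} — sig = [3:1]
  • {4,5,6,7}:  v_{4} + v_{5} + v_{6} + v_{7} = 0 — sig = [4:]
  • {2,6,9,10}:  v_{2} + v_{6} + v_{9} + v_{10} = v_{3} — sig = [4:1]

Sorted signature multiset PRS(X):
    |P|=2: 14 collections, coeffs (), (1), (1), (1), (1,1), (1,1), (1,1,1), (1,1,1), (1,1,1), (1,1,2), (1,1,2), (1,1,3), (2), (2)
    |P|=3: 1 collection, coeffs (1)
    |P|=4: 2 collections, coeffs (), (1)


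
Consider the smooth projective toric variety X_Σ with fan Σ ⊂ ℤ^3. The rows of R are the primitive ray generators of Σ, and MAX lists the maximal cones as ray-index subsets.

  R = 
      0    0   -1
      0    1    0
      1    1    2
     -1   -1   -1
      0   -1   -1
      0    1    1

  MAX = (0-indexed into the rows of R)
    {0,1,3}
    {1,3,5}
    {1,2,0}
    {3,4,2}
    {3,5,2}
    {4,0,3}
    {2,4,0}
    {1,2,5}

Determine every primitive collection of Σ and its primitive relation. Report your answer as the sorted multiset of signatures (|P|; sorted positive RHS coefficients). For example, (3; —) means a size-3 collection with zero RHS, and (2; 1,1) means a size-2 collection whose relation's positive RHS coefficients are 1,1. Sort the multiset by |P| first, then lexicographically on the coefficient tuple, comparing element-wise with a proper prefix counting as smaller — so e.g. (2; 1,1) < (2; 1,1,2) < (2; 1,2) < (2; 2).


Primitive collections (5):

  P = {4,5}:  v_{4} + v_{5} = 0 ; sig = (2; —)
  P = {0,5}:  v_{0} + v_{5} = v_{1} ; sig = (2; 1)
  P = {1,4}:  v_{1} + v_{4} = v_{0} ; sig = (2; 1)
  P = {0,2,3}:  v_{0} + v_{2} + v_{3} = 0 ; sig = (3; —)
  P = {1,2,3}:  v_{1} + v_{2} + v_{3} = v_{5} ; sig = (3; 1)

so the primitive-relation signature multiset is
{ (2; —),  (2; 1) ×2,  (3; —),  (3; 1) }


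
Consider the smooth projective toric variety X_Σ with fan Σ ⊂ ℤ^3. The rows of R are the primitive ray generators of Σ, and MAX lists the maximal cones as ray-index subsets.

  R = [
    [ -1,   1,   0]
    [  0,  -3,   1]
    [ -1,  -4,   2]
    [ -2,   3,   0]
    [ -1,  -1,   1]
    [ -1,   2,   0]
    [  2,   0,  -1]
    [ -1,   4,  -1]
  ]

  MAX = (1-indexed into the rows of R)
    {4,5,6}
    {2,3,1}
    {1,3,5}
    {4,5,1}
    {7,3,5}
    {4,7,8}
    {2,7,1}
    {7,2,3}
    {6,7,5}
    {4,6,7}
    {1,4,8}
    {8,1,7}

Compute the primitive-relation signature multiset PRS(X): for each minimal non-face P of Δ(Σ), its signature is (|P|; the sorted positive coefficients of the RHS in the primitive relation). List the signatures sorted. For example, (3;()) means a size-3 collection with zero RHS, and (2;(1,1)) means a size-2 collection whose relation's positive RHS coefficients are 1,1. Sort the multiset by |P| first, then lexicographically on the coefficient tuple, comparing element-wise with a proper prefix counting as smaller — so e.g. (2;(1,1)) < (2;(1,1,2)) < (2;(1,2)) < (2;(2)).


14 minimal non-faces of Δ(Σ) (on 8 rays):

  P = {1,6}:  v_{1} + v_{6} = v_{4}  →  sig = (2;(1))
  P = {2,5}:  v_{2} + v_{5} = v_{3}  →  sig = (2;(1))
  P = {2,6}:  v_{2} + v_{6} = v_{5}  →  sig = (2;(1))
  P = {2,8}:  v_{2} + v_{8} = v_{1}  →  sig = (2;(1))
  P = {5,8}:  v_{5} + v_{8} = v_{4}  →  sig = (2;(1))
  P = {2,4}:  v_{2} + v_{4} = v_{1} + v_{5}  →  sig = (2;(1,1))
  P = {3,8}:  v_{3} + v_{8} = v_{1} + v_{5}  →  sig = (2;(1,1))
  P = {3,4}:  v_{3} + v_{4} = v_{1} + 2·v_{5}  →  sig = (2;(1,2))
  P = {6,8}:  v_{6} + v_{8} = 2·v_{4} + v_{7}  →  sig = (2;(1,2))
  P = {3,6}:  v_{3} + v_{6} = 2·v_{5}  →  sig = (2;(2))
  P = {1,5,7}:  v_{1} + v_{5} + v_{7} = 0  →  sig = (3;())
  P = {1,3,7}:  v_{1} + v_{3} + v_{7} = v_{2}  →  sig = (3;(1))
  P = {1,4,7}:  v_{1} + v_{4} + v_{7} = v_{8}  →  sig = (3;(1))
  P = {4,5,7}:  v_{4} + v_{5} + v_{7} = v_{6}  →  sig = (3;(1))

Sorted signature multiset PRS(X):
    (2;(1))
    (2;(1))
    (2;(1))
    (2;(1))
    (2;(1))
    (2;(1,1))
    (2;(1,1))
    (2;(1,2))
    (2;(1,2))
    (2;(2))
    (3;())
    (3;(1))
    (3;(1))
    (3;(1))


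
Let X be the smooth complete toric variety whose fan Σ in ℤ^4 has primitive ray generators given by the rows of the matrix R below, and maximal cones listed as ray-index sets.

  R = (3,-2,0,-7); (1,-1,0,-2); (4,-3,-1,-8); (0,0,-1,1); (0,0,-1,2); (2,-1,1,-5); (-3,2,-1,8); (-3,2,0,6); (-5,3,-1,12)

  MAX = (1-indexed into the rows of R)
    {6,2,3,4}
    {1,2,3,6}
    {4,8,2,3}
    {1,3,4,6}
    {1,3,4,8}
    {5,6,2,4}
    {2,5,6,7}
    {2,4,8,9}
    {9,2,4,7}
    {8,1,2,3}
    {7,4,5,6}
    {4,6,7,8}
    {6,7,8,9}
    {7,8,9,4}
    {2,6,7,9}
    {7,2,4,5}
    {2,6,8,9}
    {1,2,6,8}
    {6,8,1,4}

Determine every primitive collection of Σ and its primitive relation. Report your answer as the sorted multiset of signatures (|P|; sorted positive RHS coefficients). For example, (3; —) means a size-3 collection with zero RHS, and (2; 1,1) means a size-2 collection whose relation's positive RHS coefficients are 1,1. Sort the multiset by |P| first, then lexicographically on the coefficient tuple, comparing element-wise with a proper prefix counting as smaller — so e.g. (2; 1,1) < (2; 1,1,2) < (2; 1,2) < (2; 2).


Minimal non-faces — 14 found among 9 rays, 19 max cones:

  • {1,7}:  v_{1} + v_{7} = v_{4}  ⇒ sig = (2; 1)
  • {5,8}:  v_{5} + v_{8} = v_{7}  ⇒ sig = (2; 1)
  • {1,9}:  v_{1} + v_{9} = v_{2} + v_{4} + v_{8}  ⇒ sig = (2; 1,1,1)
  • {1,5}:  v_{1} + v_{5} = v_{2} + 2·v_{4} + v_{6}  ⇒ sig = (2; 1,1,2)
  • {3,7}:  v_{3} + v_{7} = v_{2} + 2·v_{4}  ⇒ sig = (2; 1,2)
  • {5,9}:  v_{5} + v_{9} = v_{2} + 2·v_{7}  ⇒ sig = (2; 1,2)
  • {3,9}:  v_{3} + v_{9} = 2·v_{2} + 2·v_{4} + v_{8}  ⇒ sig = (2; 1,2,2)
  • {3,5}:  v_{3} + v_{5} = 2·v_{2} + 3·v_{4} + v_{6}  ⇒ sig = (2; 1,2,3)
  • {1,2,4}:  v_{1} + v_{2} + v_{4} = v_{3}  ⇒ sig = (3; 1)
  • {2,7,8}:  v_{2} + v_{7} + v_{8} = v_{9}  ⇒ sig = (3; 1)
  • {3,6,8}:  v_{3} + v_{6} + v_{8} = v_{1}  ⇒ sig = (3; 1)
  • {4,6,9}:  v_{4} + v_{6} + v_{9} = v_{7}  ⇒ sig = (3; 1)
  • {2,4,6,8}:  v_{2} + v_{4} + v_{6} + v_{8} = 0  ⇒ sig = (4; —)
  • {2,4,6,7}:  v_{2} + v_{4} + v_{6} + v_{7} = v_{5}  ⇒ sig = (4; 1)

Signatures (|P|; sorted positive RHS coefficients), sorted:
    (2; 1)
    (2; 1)
    (2; 1,1,1)
    (2; 1,1,2)
    (2; 1,2)
    (2; 1,2)
    (2; 1,2,2)
    (2; 1,2,3)
    (3; 1)
    (3; 1)
    (3; 1)
    (3; 1)
    (4; —)
    (4; 1)


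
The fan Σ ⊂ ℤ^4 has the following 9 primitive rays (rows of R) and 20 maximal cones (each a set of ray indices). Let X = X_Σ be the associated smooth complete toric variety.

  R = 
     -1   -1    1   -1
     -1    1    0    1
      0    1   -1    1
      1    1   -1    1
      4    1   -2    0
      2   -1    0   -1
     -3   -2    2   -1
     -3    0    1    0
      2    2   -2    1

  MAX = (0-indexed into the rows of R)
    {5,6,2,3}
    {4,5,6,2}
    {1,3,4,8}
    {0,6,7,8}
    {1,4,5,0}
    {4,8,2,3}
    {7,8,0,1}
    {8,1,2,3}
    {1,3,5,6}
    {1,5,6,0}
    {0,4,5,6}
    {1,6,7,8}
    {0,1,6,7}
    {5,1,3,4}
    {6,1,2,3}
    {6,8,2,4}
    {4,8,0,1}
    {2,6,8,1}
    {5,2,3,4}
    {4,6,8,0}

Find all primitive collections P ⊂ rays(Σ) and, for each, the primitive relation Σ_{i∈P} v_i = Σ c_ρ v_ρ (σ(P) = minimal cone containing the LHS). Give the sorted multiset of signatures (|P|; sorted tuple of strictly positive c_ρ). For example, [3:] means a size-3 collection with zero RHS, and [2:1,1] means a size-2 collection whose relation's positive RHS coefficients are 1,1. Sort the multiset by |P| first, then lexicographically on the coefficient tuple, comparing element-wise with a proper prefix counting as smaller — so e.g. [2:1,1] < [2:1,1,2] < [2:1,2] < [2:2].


Primitive collections (13):

  P = {0,3}:  v_{0} + v_{3} = 0  →  sig = [2:]
  P = {5,7}:  v_{5} + v_{7} = v_{0}  →  sig = [2:1]
  P = {5,8}:  v_{5} + v_{8} = v_{4}  →  sig = [2:1]
  P = {0,2}:  v_{0} + v_{2} = v_{6} + v_{8}  →  sig = [2:1,1]
  P = {4,7}:  v_{4} + v_{7} = v_{0} + v_{8}  →  sig = [2:1,1]
  P = {3,7}:  v_{3} + v_{7} = v_{1} + v_{6} + v_{8}  →  sig = [2:1,1,1]
  P = {2,7}:  v_{2} + v_{7} = v_{1} + 2·v_{6} + 2·v_{8}  →  sig = [2:1,2,2]
  P = {1,4,6}:  v_{1} + v_{4} + v_{6} = 0  →  sig = [3:]
  P = {1,2,5}:  v_{1} + v_{2} + v_{5} = v_{3}  →  sig = [3:1]
  P = {3,6,8}:  v_{3} + v_{6} + v_{8} = v_{2}  →  sig = [3:1]
  P = {1,2,4}:  v_{1} + v_{2} + v_{4} = v_{3} + v_{8}  →  sig = [3:1,1]
  P = {3,4,6}:  v_{3} + v_{4} + v_{6} = v_{2} + v_{5}  →  sig = [3:1,1]
  P = {0,1,6,8}:  v_{0} + v_{1} + v_{6} + v_{8} = v_{7}  →  sig = [4:1]

so the primitive-relation signature multiset is
[[2:], [2:1], [2:1], [2:1,1], [2:1,1], [2:1,1,1], [2:1,2,2], [3:], [3:1], [3:1], [3:1,1], [3:1,1], [4:1]]


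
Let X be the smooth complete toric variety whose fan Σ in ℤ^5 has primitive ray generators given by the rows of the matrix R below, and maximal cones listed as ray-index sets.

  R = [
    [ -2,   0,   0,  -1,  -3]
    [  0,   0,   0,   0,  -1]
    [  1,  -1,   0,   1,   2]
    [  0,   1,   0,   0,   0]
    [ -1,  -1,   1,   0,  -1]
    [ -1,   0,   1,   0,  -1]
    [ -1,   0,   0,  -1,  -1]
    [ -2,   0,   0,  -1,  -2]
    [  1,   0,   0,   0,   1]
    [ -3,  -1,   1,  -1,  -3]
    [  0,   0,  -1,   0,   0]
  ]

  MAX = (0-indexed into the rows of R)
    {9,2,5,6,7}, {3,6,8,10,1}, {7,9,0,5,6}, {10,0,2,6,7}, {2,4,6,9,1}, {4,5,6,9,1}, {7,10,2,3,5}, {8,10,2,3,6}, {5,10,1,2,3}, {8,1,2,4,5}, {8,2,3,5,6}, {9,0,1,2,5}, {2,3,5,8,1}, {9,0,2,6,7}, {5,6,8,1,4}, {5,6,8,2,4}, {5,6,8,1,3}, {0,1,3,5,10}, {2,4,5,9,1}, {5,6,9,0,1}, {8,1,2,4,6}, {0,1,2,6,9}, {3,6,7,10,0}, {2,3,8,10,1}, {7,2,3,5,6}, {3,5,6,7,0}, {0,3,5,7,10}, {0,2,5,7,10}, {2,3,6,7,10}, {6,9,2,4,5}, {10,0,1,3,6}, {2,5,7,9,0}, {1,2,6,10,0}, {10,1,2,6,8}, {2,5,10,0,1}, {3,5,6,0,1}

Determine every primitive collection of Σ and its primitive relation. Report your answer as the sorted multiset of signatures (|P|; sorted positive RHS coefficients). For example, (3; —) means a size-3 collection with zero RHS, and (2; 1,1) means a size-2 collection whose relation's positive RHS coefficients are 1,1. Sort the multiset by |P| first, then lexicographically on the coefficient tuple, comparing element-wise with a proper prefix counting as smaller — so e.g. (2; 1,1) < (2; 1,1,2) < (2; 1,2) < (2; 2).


The 16 primitive collections of Σ (r=11, n=5):

  • {1,7}:  v_{1} + v_{7} = v_{0}  so sig = (2; 1)
  • {3,4}:  v_{3} + v_{4} = v_{5}  so sig = (2; 1)
  • {4,7}:  v_{4} + v_{7} = v_{9}  so sig = (2; 1)
  • {7,8}:  v_{7} + v_{8} = v_{6}  so sig = (2; 1)
  • {0,4}:  v_{0} + v_{4} = v_{1} + v_{9}  so sig = (2; 1,1)
  • {0,8}:  v_{0} + v_{8} = v_{1} + v_{6}  so sig = (2; 1,1)
  • {3,9}:  v_{3} + v_{9} = v_{5} + v_{7}  so sig = (2; 1,1)
  • {4,10}:  v_{4} + v_{10} = v_{0} + v_{2}  so sig = (2; 1,1)
  • {8,9}:  v_{8} + v_{9} = v_{4} + v_{6}  so sig = (2; 1,1)
  • {9,10}:  v_{9} + v_{10} = v_{0} + v_{2} + v_{7}  so sig = (2; 1,1,1)
  • {5,8,10}:  v_{5} + v_{8} + v_{10} = 0  so sig = (3; —)
  • {5,6,10}:  v_{5} + v_{6} + v_{10} = v_{7}  so sig = (3; 1)
  • {0,2,3}:  v_{0} + v_{2} + v_{3} = v_{5} + v_{10}  so sig = (3; 1,1)
  • {1,2,3,6}:  v_{1} + v_{2} + v_{3} + v_{6} = 0  so sig = (4; —)
  • {0,2,5,6}:  v_{0} + v_{2} + v_{5} + v_{6} = v_{9}  so sig = (4; 1)
  • {1,2,5,6}:  v_{1} + v_{2} + v_{5} + v_{6} = v_{4}  so sig = (4; 1)

so the primitive-relation signature multiset is
{ (2; 1) ×4,  (2; 1,1) ×5,  (2; 1,1,1),  (3; —),  (3; 1),  (3; 1,1),  (4; —),  (4; 1) ×2 }
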